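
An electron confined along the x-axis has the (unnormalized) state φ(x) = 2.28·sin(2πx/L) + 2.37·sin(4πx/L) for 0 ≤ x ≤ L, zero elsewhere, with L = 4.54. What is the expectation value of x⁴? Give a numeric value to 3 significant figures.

110.

⟨x⁴⟩ = ∫ x⁴·|φ|² dx / ∫|φ|² dx (integrals over the domain).
On 0 ≤ x ≤ L (j ≠ l): ∫sin²(jπx/L) dx = L/2, ∫sin(jπx/L)·sin(lπx/L) dx = 0; diagonal moments ∫x·sin²(jπx/L) dx = L²/4, ∫x²·sin²(jπx/L) dx = L³·(1/6 − 1/(4j²π²)); cross terms ∫x·sin(jπx/L)·sin(lπx/L) dx = 0 for j + l even and −4jlL²/(π²(j² − l²)²) for j + l odd, ∫x²·sin(jπx/L)·sin(lπx/L) dx = (−1)^(j+l)·4jlL³/(π²(j² − l²)²); higher powers the same way via product-to-sum and parts.
State is unnormalized: ∫|φ|² dx = 24.551, and ∫φ*·x⁴·φ dx = 2710.0, so ⟨x⁴⟩ = 2710.0 / 24.551.
⟨x⁴⟩ = 110.38.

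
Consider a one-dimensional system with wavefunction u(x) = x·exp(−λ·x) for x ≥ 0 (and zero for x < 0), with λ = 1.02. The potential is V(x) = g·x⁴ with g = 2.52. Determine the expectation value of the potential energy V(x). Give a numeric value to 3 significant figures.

52.4

⟨V⟩ = ∫ V(x)·|u|² dx / ∫|u|² dx.
Every integrand reduces to terms xʲ·e^(−2λx) on [0, ∞); use ∫₀^∞ xʲ·e^(−2λx) dx = j!/(2λ)^(j+1).
State is unnormalized: ∫|u|² dx = 0.23558, and ∫u*·V(x)·u dx = 12.340, so ⟨V⟩ = 12.340 / 0.23558.
⟨V⟩ = 52.382.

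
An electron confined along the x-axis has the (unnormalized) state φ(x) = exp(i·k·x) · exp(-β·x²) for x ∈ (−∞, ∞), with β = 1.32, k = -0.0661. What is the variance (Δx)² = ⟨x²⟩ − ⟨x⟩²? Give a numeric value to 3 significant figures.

Compute ⟨x⟩ and ⟨x²⟩ separately, then (Δx)² = ⟨x²⟩ − ⟨x⟩².
Gaussian moments: ∫x^(2j)·e^(−2βx²) dx = (2j−1)!!/(4β)^j · √(π/(2β)), odd powers integrate to 0; here √(π/(2β)) = 1.0909.
Normalization: ∫|φ|² dx = 1.0909.
⟨x⟩ = 0.0000 and ⟨x²⟩ = 0.18939.
(Δx)² = 0.18939 − (0.0000)² = 0.18939.

0.189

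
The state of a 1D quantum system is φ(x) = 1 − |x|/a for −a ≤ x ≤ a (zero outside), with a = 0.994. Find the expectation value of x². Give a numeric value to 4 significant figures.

⟨x²⟩ = ∫ x²·|φ|² dx / ∫|φ|² dx (integrals over the domain).
φ is even, so ∫ over [−a, a] = 2∫₀ᵃ with φ = 1 − x/a there: ∫₀ᵃ (1 − x/a)² dx = a/3, ∫₀ᵃ x²(1 − x/a)² dx = a³/30, ∫₀ᵃ x⁴(1 − x/a)² dx = a⁵/105.
State is unnormalized: ∫|φ|² dx = 0.66267, and ∫φ*·x²·φ dx = 0.065474, so ⟨x²⟩ = 0.065474 / 0.66267.
⟨x²⟩ = 0.098804.

0.09880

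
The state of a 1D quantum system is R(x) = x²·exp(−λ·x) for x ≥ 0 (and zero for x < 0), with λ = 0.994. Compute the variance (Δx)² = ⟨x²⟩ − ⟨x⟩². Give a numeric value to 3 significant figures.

Compute ⟨x⟩ and ⟨x²⟩ separately, then (Δx)² = ⟨x²⟩ − ⟨x⟩².
Every integrand reduces to terms xʲ·e^(−2λx) on [0, ∞); use ∫₀^∞ xʲ·e^(−2λx) dx = j!/(2λ)^(j+1).
Normalization: ∫|R|² dx = 0.77291.
⟨x⟩ = 2.5151 and ⟨x²⟩ = 7.5908.
(Δx)² = 7.5908 − (2.5151)² = 1.2651.

1.27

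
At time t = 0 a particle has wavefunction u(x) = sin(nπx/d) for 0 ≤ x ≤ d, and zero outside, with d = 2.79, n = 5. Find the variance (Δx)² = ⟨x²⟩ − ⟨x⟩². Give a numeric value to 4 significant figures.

Compute ⟨x⟩ and ⟨x²⟩ separately, then (Δx)² = ⟨x²⟩ − ⟨x⟩².
With sin²θ = (1 − cos2θ)/2 on 0 ≤ x ≤ d: ∫sin²(nπx/d) dx = d/2, ∫x·sin²(nπx/d) dx = d²/4, ∫x²·sin²(nπx/d) dx = d³·(1/6 − 1/(4n²π²)); higher powers xᵏ the same way, integrating xᵏ·cos(2nπx/d) by parts.
Normalization: ∫|u|² dx = 1.3950.
⟨x⟩ = 1.3950 and ⟨x²⟩ = 2.5789.
(Δx)² = 2.5789 − (1.3950)² = 0.63290.

0.6329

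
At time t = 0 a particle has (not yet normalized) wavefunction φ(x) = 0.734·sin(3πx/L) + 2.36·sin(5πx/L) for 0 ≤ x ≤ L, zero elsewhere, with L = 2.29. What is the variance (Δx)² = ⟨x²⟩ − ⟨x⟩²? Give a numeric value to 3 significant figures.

Compute ⟨x⟩ and ⟨x²⟩ separately, then (Δx)² = ⟨x²⟩ − ⟨x⟩².
On 0 ≤ x ≤ L (j ≠ l): ∫sin²(jπx/L) dx = L/2, ∫sin(jπx/L)·sin(lπx/L) dx = 0; diagonal moments ∫x·sin²(jπx/L) dx = L²/4, ∫x²·sin²(jπx/L) dx = L³·(1/6 − 1/(4j²π²)); cross terms ∫x·sin(jπx/L)·sin(lπx/L) dx = 0 for j + l even and −4jlL²/(π²(j² − l²)²) for j + l odd, ∫x²·sin(jπx/L)·sin(lπx/L) dx = (−1)^(j+l)·4jlL³/(π²(j² − l²)²); higher powers the same way via product-to-sum and parts.
Normalization: ∫|φ|² dx = 6.9941.
⟨x⟩ = 1.1450 and ⟨x²⟩ = 1.8770.
(Δx)² = 1.8770 − (1.1450)² = 0.56598.

0.566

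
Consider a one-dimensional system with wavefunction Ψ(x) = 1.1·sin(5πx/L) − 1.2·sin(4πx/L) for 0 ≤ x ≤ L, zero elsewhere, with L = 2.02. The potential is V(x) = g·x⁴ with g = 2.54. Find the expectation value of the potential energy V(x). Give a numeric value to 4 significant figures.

14.72

⟨V⟩ = ∫ V(x)·|Ψ|² dx / ∫|Ψ|² dx.
On 0 ≤ x ≤ L (j ≠ l): ∫sin²(jπx/L) dx = L/2, ∫sin(jπx/L)·sin(lπx/L) dx = 0; diagonal moments ∫x·sin²(jπx/L) dx = L²/4, ∫x²·sin²(jπx/L) dx = L³·(1/6 − 1/(4j²π²)); cross terms ∫x·sin(jπx/L)·sin(lπx/L) dx = 0 for j + l even and −4jlL²/(π²(j² − l²)²) for j + l odd, ∫x²·sin(jπx/L)·sin(lπx/L) dx = (−1)^(j+l)·4jlL³/(π²(j² − l²)²); higher powers the same way via product-to-sum and parts.
State is unnormalized: ∫|Ψ|² dx = 2.6765, and ∫Ψ*·V(x)·Ψ dx = 39.402, so ⟨V⟩ = 39.402 / 2.6765.
⟨V⟩ = 14.721.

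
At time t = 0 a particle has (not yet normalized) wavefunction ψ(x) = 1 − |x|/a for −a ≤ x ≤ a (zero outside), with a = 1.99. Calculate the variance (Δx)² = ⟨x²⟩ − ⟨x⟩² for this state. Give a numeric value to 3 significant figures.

Compute ⟨x⟩ and ⟨x²⟩ separately, then (Δx)² = ⟨x²⟩ − ⟨x⟩².
ψ is even, so ∫ over [−a, a] = 2∫₀ᵃ with ψ = 1 − x/a there: ∫₀ᵃ (1 − x/a)² dx = a/3, ∫₀ᵃ x²(1 − x/a)² dx = a³/30, ∫₀ᵃ x⁴(1 − x/a)² dx = a⁵/105.
Normalization: ∫|ψ|² dx = 1.3267.
⟨x⟩ = 0.0000 and ⟨x²⟩ = 0.39601.
(Δx)² = 0.39601 − (0.0000)² = 0.39601.

0.396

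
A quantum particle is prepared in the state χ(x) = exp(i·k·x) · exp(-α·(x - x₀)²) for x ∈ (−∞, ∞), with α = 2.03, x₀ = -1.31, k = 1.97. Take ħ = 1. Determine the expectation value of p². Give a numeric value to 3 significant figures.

5.91

p² χ = −ħ² d²χ/dx²; ⟨p²⟩ = −ħ² ∫ χ*·χ'' dx / ∫|χ|² dx.
Gaussian moments (u = x − x₀): ∫u^(2j)·e^(−2αu²) du = (2j−1)!!/(4α)^j · √(π/(2α)), odd powers integrate to 0; here √(π/(2α)) = 0.87965. Derivatives: χ′ = (ik − 2αu)·χ, χ″ = ((ik − 2αu)² − 2α)·χ; the odd-in-u pieces drop out.
State is unnormalized: ∫|χ|² dx = 0.87965, and ∫χ*·(−ħ² χ'') dx = 5.1995, so ⟨p²⟩ = 5.1995 / 0.87965.
⟨p²⟩ = 5.9109.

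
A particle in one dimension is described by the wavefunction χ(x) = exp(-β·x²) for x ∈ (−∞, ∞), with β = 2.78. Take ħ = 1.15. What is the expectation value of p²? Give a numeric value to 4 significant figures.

p² χ = −ħ² d²χ/dx²; ⟨p²⟩ = −ħ² ∫ χ*·χ'' dx / ∫|χ|² dx.
Gaussian moments: ∫x^(2j)·e^(−2βx²) dx = (2j−1)!!/(4β)^j · √(π/(2β)), odd powers integrate to 0; here √(π/(2β)) = 0.75169. Derivatives: d/dx e^(−βx²) = −2βx·e^(−βx²), d²/dx² e^(−βx²) = (4β²x² − 2β)·e^(−βx²).
State is unnormalized: ∫|χ|² dx = 0.75169, and ∫χ*·(−ħ² χ'') dx = 2.7636, so ⟨p²⟩ = 2.7636 / 0.75169.
⟨p²⟩ = 3.6766.

3.677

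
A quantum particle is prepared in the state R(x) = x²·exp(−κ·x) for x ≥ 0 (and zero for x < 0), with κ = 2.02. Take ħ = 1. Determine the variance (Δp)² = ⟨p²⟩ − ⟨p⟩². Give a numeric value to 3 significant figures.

Compute ⟨p⟩ and ⟨p²⟩ separately; (Δp)² = ⟨p²⟩ − ⟨p⟩².
Differentiate x²·exp(−κ·x) with the product rule; every integrand then reduces to terms xʲ·e^(−2κx) on [0, ∞), with ∫₀^∞ xʲ·e^(−2κx) dx = j!/(2κ)^(j+1).
Normalization: ∫|R|² dx = 0.022300.
⟨p⟩ = 0.0000 and ⟨p²⟩ = 1.3601.
(Δp)² = 1.3601 − (0.0000)² = 1.3601.

1.36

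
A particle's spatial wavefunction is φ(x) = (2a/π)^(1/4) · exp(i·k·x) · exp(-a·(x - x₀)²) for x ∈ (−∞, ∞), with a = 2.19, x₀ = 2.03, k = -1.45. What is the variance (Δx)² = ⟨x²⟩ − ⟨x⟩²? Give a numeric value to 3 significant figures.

Compute ⟨x⟩ and ⟨x²⟩ separately, then (Δx)² = ⟨x²⟩ − ⟨x⟩².
Gaussian moments (u = x − x₀): ∫u^(2j)·e^(−2au²) du = (2j−1)!!/(4a)^j · √(π/(2a)), odd powers integrate to 0; here √(π/(2a)) = 0.84691.
⟨x⟩ = 2.0300 and ⟨x²⟩ = 4.2351.
(Δx)² = 4.2351 − (2.0300)² = 0.11416.

0.114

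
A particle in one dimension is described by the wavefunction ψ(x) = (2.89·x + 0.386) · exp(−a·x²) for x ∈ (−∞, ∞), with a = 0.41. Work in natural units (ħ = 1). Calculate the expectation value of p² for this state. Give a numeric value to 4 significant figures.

1.207

p² ψ = −ħ² d²ψ/dx²; ⟨p²⟩ = −ħ² ∫ ψ*·ψ'' dx / ∫|ψ|² dx.
Expand each integrand as polynomial × e^(−2ax²) and use ∫x^(2j)·e^(−2ax²) dx = (2j−1)!!/(4a)^j · √(π/(2a)), odd powers → 0; here √(π/(2a)) = 1.9573. Differentiate with the product rule, d/dx e^(−ax²) = −2ax·e^(−ax²).
State is unnormalized: ∫|ψ|² dx = 10.260, and ∫ψ*·(−ħ² ψ'') dx = 12.381, so ⟨p²⟩ = 12.381 / 10.260.
⟨p²⟩ = 1.2067.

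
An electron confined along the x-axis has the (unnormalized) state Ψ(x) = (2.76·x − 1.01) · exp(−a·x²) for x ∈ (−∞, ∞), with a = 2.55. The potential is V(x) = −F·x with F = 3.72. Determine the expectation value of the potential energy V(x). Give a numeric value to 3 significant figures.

⟨V⟩ = ∫ V(x)·|Ψ|² dx / ∫|Ψ|² dx.
Expand each integrand as polynomial × e^(−2ax²) and use ∫x^(2j)·e^(−2ax²) dx = (2j−1)!!/(4a)^j · √(π/(2a)), odd powers → 0; here √(π/(2a)) = 0.78486.
State is unnormalized: ∫|Ψ|² dx = 1.3868, and ∫Ψ*·V(x)·Ψ dx = 1.5959, so ⟨V⟩ = 1.5959 / 1.3868.
⟨V⟩ = 1.1508.

1.15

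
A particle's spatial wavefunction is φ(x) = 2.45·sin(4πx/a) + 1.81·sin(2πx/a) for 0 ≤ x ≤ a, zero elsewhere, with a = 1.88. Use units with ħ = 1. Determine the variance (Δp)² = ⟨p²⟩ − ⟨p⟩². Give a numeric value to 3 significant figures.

Compute ⟨p⟩ and ⟨p²⟩ separately; (Δp)² = ⟨p²⟩ − ⟨p⟩².
d²/dx² sin(jπx/a) = −(jπ/a)²·sin(jπx/a); on 0 ≤ x ≤ a, ∫sin²(jπx/a) dx = a/2 and ∫sin(jπx/a)·sin(lπx/a) dx = 0 for j ≠ l, so only diagonal terms survive in ∫|φ|² and ∫φ·φ″; ∫φ·φ′ dx = [φ²/2] between the walls = 0.
Normalization: ∫|φ|² dx = 8.7219.
⟨p⟩ = 0.0000 and ⟨p²⟩ = 32.848.
(Δp)² = 32.848 − (0.0000)² = 32.848.

32.8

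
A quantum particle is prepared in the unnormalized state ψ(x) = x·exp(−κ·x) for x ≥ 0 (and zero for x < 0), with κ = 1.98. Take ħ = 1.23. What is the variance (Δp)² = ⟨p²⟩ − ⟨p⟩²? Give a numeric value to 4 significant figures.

5.931

Compute ⟨p⟩ and ⟨p²⟩ separately; (Δp)² = ⟨p²⟩ − ⟨p⟩².
Differentiate x·exp(−κ·x) with the product rule; every integrand then reduces to terms xʲ·e^(−2κx) on [0, ∞), with ∫₀^∞ xʲ·e^(−2κx) dx = j!/(2κ)^(j+1).
Normalization: ∫|ψ|² dx = 0.032207.
⟨p⟩ = 0.0000 and ⟨p²⟩ = 5.9312.
(Δp)² = 5.9312 − (0.0000)² = 5.9312.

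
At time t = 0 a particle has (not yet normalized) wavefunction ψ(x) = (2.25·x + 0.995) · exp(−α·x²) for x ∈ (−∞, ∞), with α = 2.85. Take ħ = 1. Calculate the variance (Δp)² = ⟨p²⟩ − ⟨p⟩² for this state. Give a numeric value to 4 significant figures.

4.615

Compute ⟨p⟩ and ⟨p²⟩ separately; (Δp)² = ⟨p²⟩ − ⟨p⟩².
Expand each integrand as polynomial × e^(−2αx²) and use ∫x^(2j)·e^(−2αx²) dx = (2j−1)!!/(4α)^j · √(π/(2α)), odd powers → 0; here √(π/(2α)) = 0.74240. Differentiate with the product rule, d/dx e^(−αx²) = −2αx·e^(−αx²).
Normalization: ∫|ψ|² dx = 1.0647.
⟨p⟩ = 0.0000 and ⟨p²⟩ = 4.6150.
(Δp)² = 4.6150 − (0.0000)² = 4.6150.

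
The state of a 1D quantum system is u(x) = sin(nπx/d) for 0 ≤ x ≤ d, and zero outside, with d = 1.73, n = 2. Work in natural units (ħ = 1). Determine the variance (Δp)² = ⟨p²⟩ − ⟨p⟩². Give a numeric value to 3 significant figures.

Compute ⟨p⟩ and ⟨p²⟩ separately; (Δp)² = ⟨p²⟩ − ⟨p⟩².
d/dx sin(nπx/d) = (nπ/d)·cos(nπx/d) and d²/dx² sin(nπx/d) = −(nπ/d)²·sin(nπx/d); on 0 ≤ x ≤ d, ∫sin²(nπx/d) dx = d/2 and ∫sin(nπx/d)·cos(nπx/d) dx = 0.
Normalization: ∫|u|² dx = 0.86500.
⟨p⟩ = 0.0000 and ⟨p²⟩ = 13.191.
(Δp)² = 13.191 − (0.0000)² = 13.191.

13.2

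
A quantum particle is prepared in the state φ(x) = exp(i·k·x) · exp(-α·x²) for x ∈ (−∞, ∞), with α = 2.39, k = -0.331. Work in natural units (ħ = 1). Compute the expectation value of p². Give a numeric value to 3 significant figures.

2.50

p² φ = −ħ² d²φ/dx²; ⟨p²⟩ = −ħ² ∫ φ*·φ'' dx / ∫|φ|² dx.
Gaussian moments: ∫x^(2j)·e^(−2αx²) dx = (2j−1)!!/(4α)^j · √(π/(2α)), odd powers integrate to 0; here √(π/(2α)) = 0.81070. Derivatives: φ′ = (ik − 2αx)·φ, φ″ = ((ik − 2αx)² − 2α)·φ; the odd-in-x pieces drop out.
State is unnormalized: ∫|φ|² dx = 0.81070, and ∫φ*·(−ħ² φ'') dx = 2.0264, so ⟨p²⟩ = 2.0264 / 0.81070.
⟨p²⟩ = 2.4996.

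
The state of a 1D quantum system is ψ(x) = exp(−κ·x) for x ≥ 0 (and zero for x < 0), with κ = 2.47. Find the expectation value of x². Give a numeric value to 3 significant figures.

0.0820

⟨x²⟩ = ∫ x²·|ψ|² dx / ∫|ψ|² dx (integrals over the domain).
Every integrand reduces to terms xʲ·e^(−2κx) on [0, ∞); use ∫₀^∞ xʲ·e^(−2κx) dx = j!/(2κ)^(j+1).
State is unnormalized: ∫|ψ|² dx = 0.20243, and ∫ψ*·x²·ψ dx = 0.016590, so ⟨x²⟩ = 0.016590 / 0.20243.
⟨x²⟩ = 0.081955.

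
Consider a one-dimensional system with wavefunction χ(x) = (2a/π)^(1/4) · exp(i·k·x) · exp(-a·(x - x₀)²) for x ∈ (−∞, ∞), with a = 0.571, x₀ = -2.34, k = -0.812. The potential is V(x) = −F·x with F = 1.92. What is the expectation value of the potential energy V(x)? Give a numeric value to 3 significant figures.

⟨V⟩ = ∫ V(x)·|χ|² dx.
Gaussian moments (u = x − x₀): ∫u^(2j)·e^(−2au²) du = (2j−1)!!/(4a)^j · √(π/(2a)), odd powers integrate to 0; here √(π/(2a)) = 1.6586.
⟨V⟩ = 4.4928.

4.49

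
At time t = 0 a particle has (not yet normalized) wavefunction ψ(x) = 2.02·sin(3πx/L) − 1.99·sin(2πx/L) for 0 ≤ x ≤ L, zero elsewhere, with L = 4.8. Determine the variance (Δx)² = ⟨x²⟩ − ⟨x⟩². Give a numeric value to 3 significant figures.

Compute ⟨x⟩ and ⟨x²⟩ separately, then (Δx)² = ⟨x²⟩ − ⟨x⟩².
On 0 ≤ x ≤ L (j ≠ l): ∫sin²(jπx/L) dx = L/2, ∫sin(jπx/L)·sin(lπx/L) dx = 0; diagonal moments ∫x·sin²(jπx/L) dx = L²/4, ∫x²·sin²(jπx/L) dx = L³·(1/6 − 1/(4j²π²)); cross terms ∫x·sin(jπx/L)·sin(lπx/L) dx = 0 for j + l even and −4jlL²/(π²(j² − l²)²) for j + l odd, ∫x²·sin(jπx/L)·sin(lπx/L) dx = (−1)^(j+l)·4jlL³/(π²(j² − l²)²); higher powers the same way via product-to-sum and parts.
Normalization: ∫|ψ|² dx = 19.297.
⟨x⟩ = 3.3337 and ⟨x²⟩ = 11.952.
(Δx)² = 11.952 − (3.3337)² = 0.83872.

0.839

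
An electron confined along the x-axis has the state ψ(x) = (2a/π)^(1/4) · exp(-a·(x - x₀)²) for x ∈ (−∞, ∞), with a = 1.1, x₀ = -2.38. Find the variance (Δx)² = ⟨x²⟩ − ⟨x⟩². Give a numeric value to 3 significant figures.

Compute ⟨x⟩ and ⟨x²⟩ separately, then (Δx)² = ⟨x²⟩ − ⟨x⟩².
Gaussian moments (u = x − x₀): ∫u^(2j)·e^(−2au²) du = (2j−1)!!/(4a)^j · √(π/(2a)), odd powers integrate to 0; here √(π/(2a)) = 1.1950.
⟨x⟩ = -2.3800 and ⟨x²⟩ = 5.8917.
(Δx)² = 5.8917 − (-2.3800)² = 0.22727.

0.227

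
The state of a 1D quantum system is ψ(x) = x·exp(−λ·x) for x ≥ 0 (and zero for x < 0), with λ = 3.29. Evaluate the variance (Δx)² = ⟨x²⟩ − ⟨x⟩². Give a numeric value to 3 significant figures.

0.0693

Compute ⟨x⟩ and ⟨x²⟩ separately, then (Δx)² = ⟨x²⟩ − ⟨x⟩².
Every integrand reduces to terms xʲ·e^(−2λx) on [0, ∞); use ∫₀^∞ xʲ·e^(−2λx) dx = j!/(2λ)^(j+1).
Normalization: ∫|ψ|² dx = 0.0070202.
⟨x⟩ = 0.45593 and ⟨x²⟩ = 0.27716.
(Δx)² = 0.27716 − (0.45593)² = 0.069290.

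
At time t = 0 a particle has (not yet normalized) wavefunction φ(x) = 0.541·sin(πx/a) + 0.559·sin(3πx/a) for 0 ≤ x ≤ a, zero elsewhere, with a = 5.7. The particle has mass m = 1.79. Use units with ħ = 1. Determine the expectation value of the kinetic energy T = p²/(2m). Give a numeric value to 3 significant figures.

T = −(ħ²/2m) d²/dx², so ⟨T⟩ = −(ħ²/2m) ∫ φ*·φ'' dx / ∫|φ|² dx; with m = 1.79.
d²/dx² sin(jπx/a) = −(jπ/a)²·sin(jπx/a); on 0 ≤ x ≤ a, ∫sin²(jπx/a) dx = a/2 and ∫sin(jπx/a)·sin(lπx/a) dx = 0 for j ≠ l, so only diagonal terms survive in ∫|φ|² and ∫φ·φ″; ∫φ·φ′ dx = [φ²/2] between the walls = 0.
State is unnormalized: ∫|φ|² dx = 1.7247, and ∫φ*·(−ħ²/2m · φ'') dx = 0.75089, so ⟨T⟩ = 0.75089 / 1.7247.
⟨T⟩ = 0.43537.

0.435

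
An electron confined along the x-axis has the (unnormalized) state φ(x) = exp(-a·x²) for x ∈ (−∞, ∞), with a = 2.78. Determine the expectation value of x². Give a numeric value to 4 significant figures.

⟨x²⟩ = ∫ x²·|φ|² dx / ∫|φ|² dx (integrals over the domain).
Gaussian moments: ∫x^(2j)·e^(−2ax²) dx = (2j−1)!!/(4a)^j · √(π/(2a)), odd powers integrate to 0; here √(π/(2a)) = 0.75169.
State is unnormalized: ∫|φ|² dx = 0.75169, and ∫φ*·x²·φ dx = 0.067598, so ⟨x²⟩ = 0.067598 / 0.75169.
⟨x²⟩ = 0.089928.

0.08993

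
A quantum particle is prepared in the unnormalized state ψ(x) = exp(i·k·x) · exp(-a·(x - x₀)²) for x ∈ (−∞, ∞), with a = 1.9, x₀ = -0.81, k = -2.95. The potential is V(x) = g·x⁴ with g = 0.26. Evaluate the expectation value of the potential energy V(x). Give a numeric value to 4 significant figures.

0.2601

⟨V⟩ = ∫ V(x)·|ψ|² dx / ∫|ψ|² dx.
Gaussian moments (u = x − x₀): ∫u^(2j)·e^(−2au²) du = (2j−1)!!/(4a)^j · √(π/(2a)), odd powers integrate to 0; here √(π/(2a)) = 0.90925.
State is unnormalized: ∫|ψ|² dx = 0.90925, and ∫ψ*·V(x)·ψ dx = 0.23649, so ⟨V⟩ = 0.23649 / 0.90925.
⟨V⟩ = 0.26010.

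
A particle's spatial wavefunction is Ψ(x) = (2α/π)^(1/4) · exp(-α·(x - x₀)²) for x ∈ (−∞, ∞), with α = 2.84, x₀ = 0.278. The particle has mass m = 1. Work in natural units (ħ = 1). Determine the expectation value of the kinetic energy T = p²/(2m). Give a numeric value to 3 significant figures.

1.42

T = −(ħ²/2m) d²/dx², so ⟨T⟩ = −(ħ²/2m) ∫ Ψ*·Ψ'' dx; with m = 1.
Gaussian moments (u = x − x₀): ∫u^(2j)·e^(−2αu²) du = (2j−1)!!/(4α)^j · √(π/(2α)), odd powers integrate to 0; here √(π/(2α)) = 0.74371. Derivatives: d/dx e^(−αu²) = −2αu·e^(−αu²), d²/dx² e^(−αu²) = (4α²u² − 2α)·e^(−αu²).
⟨T⟩ = 1.4200.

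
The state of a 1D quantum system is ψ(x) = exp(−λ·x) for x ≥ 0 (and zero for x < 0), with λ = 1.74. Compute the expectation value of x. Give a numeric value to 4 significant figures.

⟨x⟩ = ∫ x·|ψ|² dx / ∫|ψ|² dx (integrals over the domain).
Every integrand reduces to terms xʲ·e^(−2λx) on [0, ∞); use ∫₀^∞ xʲ·e^(−2λx) dx = j!/(2λ)^(j+1).
State is unnormalized: ∫|ψ|² dx = 0.28736, and ∫ψ*·x·ψ dx = 0.082574, so ⟨x⟩ = 0.082574 / 0.28736.
⟨x⟩ = 0.28736.

0.2874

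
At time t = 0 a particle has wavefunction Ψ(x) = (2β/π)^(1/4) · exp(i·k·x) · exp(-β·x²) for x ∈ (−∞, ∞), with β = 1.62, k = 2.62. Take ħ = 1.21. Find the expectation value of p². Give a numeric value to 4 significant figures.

p² Ψ = −ħ² d²Ψ/dx²; ⟨p²⟩ = −ħ² ∫ Ψ*·Ψ'' dx.
Gaussian moments: ∫x^(2j)·e^(−2βx²) dx = (2j−1)!!/(4β)^j · √(π/(2β)), odd powers integrate to 0; here √(π/(2β)) = 0.98470. Derivatives: Ψ′ = (ik − 2βx)·Ψ, Ψ″ = ((ik − 2βx)² − 2β)·Ψ; the odd-in-x pieces drop out.
⟨p²⟩ = 12.422.

12.42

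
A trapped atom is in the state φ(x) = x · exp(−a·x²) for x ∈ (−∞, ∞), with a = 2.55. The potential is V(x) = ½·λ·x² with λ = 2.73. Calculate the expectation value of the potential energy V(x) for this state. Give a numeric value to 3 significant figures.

0.401

⟨V⟩ = ∫ V(x)·|φ|² dx / ∫|φ|² dx.
Expand each integrand as polynomial × e^(−2ax²) and use ∫x^(2j)·e^(−2ax²) dx = (2j−1)!!/(4a)^j · √(π/(2a)), odd powers → 0; here √(π/(2a)) = 0.78486.
State is unnormalized: ∫|φ|² dx = 0.076947, and ∫φ*·V(x)·φ dx = 0.030892, so ⟨V⟩ = 0.030892 / 0.076947.
⟨V⟩ = 0.40147.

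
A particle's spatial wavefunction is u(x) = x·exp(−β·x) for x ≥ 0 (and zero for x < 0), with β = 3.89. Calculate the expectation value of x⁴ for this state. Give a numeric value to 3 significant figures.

⟨x⁴⟩ = ∫ x⁴·|u|² dx / ∫|u|² dx (integrals over the domain).
Every integrand reduces to terms xʲ·e^(−2βx) on [0, ∞); use ∫₀^∞ xʲ·e^(−2βx) dx = j!/(2β)^(j+1).
State is unnormalized: ∫|u|² dx = 0.0042471, and ∫u*·x⁴·u dx = 0.00041733, so ⟨x⁴⟩ = 0.00041733 / 0.0042471.
⟨x⁴⟩ = 0.098262.

0.0983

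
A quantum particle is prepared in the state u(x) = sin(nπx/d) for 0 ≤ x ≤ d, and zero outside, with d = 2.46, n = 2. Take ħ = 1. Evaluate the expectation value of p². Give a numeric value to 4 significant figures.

6.524

p² u = −ħ² d²u/dx²; ⟨p²⟩ = −ħ² ∫ u*·u'' dx / ∫|u|² dx.
d/dx sin(nπx/d) = (nπ/d)·cos(nπx/d) and d²/dx² sin(nπx/d) = −(nπ/d)²·sin(nπx/d); on 0 ≤ x ≤ d, ∫sin²(nπx/d) dx = d/2 and ∫sin(nπx/d)·cos(nπx/d) dx = 0.
State is unnormalized: ∫|u|² dx = 1.2300, and ∫u*·(−ħ² u'') dx = 8.0241, so ⟨p²⟩ = 8.0241 / 1.2300.
⟨p²⟩ = 6.5236.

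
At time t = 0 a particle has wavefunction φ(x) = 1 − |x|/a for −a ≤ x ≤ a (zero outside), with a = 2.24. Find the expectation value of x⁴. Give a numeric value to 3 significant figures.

⟨x⁴⟩ = ∫ x⁴·|φ|² dx / ∫|φ|² dx (integrals over the domain).
φ is even, so ∫ over [−a, a] = 2∫₀ᵃ with φ = 1 − x/a there: ∫₀ᵃ (1 − x/a)² dx = a/3, ∫₀ᵃ x²(1 − x/a)² dx = a³/30, ∫₀ᵃ x⁴(1 − x/a)² dx = a⁵/105.
State is unnormalized: ∫|φ|² dx = 1.4933, and ∫φ*·x⁴·φ dx = 1.0742, so ⟨x⁴⟩ = 1.0742 / 1.4933.
⟨x⁴⟩ = 0.71932.

0.719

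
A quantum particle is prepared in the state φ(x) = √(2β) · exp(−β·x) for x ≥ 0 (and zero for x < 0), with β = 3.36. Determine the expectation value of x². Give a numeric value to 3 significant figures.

0.0443

⟨x²⟩ = ∫ x²·|φ|² dx (integrals over the domain).
Every integrand reduces to terms xʲ·e^(−2βx) on [0, ∞); use ∫₀^∞ xʲ·e^(−2βx) dx = j!/(2β)^(j+1).
⟨x²⟩ = 0.044289.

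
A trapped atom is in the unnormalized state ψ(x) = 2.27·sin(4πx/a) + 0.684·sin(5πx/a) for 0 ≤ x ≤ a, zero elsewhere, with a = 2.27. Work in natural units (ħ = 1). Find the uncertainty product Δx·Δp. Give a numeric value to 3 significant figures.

Δx = √(⟨x²⟩−⟨x⟩²), Δp = √(⟨p²⟩−⟨p⟩²).
On 0 ≤ x ≤ a (j ≠ l): ∫sin²(jπx/a) dx = a/2, ∫sin(jπx/a)·sin(lπx/a) dx = 0; diagonal moments ∫x·sin²(jπx/a) dx = a²/4, ∫x²·sin²(jπx/a) dx = a³·(1/6 − 1/(4j²π²)); cross terms ∫x·sin(jπx/a)·sin(lπx/a) dx = 0 for j + l even and −4jla²/(π²(j² − l²)²) for j + l odd, ∫x²·sin(jπx/a)·sin(lπx/a) dx = (−1)^(j+l)·4jla³/(π²(j² − l²)²); higher powers the same way via product-to-sum and parts. d²/dx² sin(jπx/a) = −(jπ/a)²·sin(jπx/a); on 0 ≤ x ≤ a, ∫sin²(jπx/a) dx = a/2 and ∫sin(jπx/a)·sin(lπx/a) dx = 0 for j ≠ l, so only diagonal terms survive in ∫|ψ|² and ∫ψ·ψ″; ∫ψ·ψ′ dx = [ψ²/2] between the walls = 0.
Normalization: ∫|ψ|² dx = 6.3796.
⟨x⟩ = 0.88400, ⟨x²⟩ = 1.1320 ⇒ Δx = 0.59210.
⟨p⟩ = 0.0000, ⟨p²⟩ = 32.080 ⇒ Δp = 5.6640.
Δx·Δp = 3.3536.

3.35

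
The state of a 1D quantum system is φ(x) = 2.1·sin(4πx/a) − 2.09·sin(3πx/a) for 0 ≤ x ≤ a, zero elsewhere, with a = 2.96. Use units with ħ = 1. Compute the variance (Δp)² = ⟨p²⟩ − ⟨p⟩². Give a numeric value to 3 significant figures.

14.1

Compute ⟨p⟩ and ⟨p²⟩ separately; (Δp)² = ⟨p²⟩ − ⟨p⟩².
d²/dx² sin(jπx/a) = −(jπ/a)²·sin(jπx/a); on 0 ≤ x ≤ a, ∫sin²(jπx/a) dx = a/2 and ∫sin(jπx/a)·sin(lπx/a) dx = 0 for j ≠ l, so only diagonal terms survive in ∫|φ|² and ∫φ·φ″; ∫φ·φ′ dx = [φ²/2] between the walls = 0.
Normalization: ∫|φ|² dx = 12.992.
⟨p⟩ = 0.0000 and ⟨p²⟩ = 14.100.
(Δp)² = 14.100 − (0.0000)² = 14.100.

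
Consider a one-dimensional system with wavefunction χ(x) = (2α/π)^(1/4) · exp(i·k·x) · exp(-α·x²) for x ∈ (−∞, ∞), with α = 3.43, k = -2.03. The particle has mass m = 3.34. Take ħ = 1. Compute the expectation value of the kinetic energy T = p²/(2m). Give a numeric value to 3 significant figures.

T = −(ħ²/2m) d²/dx², so ⟨T⟩ = −(ħ²/2m) ∫ χ*·χ'' dx; with m = 3.34.
Gaussian moments: ∫x^(2j)·e^(−2αx²) dx = (2j−1)!!/(4α)^j · √(π/(2α)), odd powers integrate to 0; here √(π/(2α)) = 0.67673. Derivatives: χ′ = (ik − 2αx)·χ, χ″ = ((ik − 2αx)² − 2α)·χ; the odd-in-x pieces drop out.
⟨T⟩ = 1.1304.

1.13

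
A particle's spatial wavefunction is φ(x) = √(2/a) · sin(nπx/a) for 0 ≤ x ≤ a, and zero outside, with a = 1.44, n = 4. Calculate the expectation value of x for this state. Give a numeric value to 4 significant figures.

0.7200

⟨x⟩ = ∫ x·|φ|² dx (integrals over the domain).
With sin²θ = (1 − cos2θ)/2 on 0 ≤ x ≤ a: ∫sin²(nπx/a) dx = a/2, ∫x·sin²(nπx/a) dx = a²/4, ∫x²·sin²(nπx/a) dx = a³·(1/6 − 1/(4n²π²)); higher powers xᵏ the same way, integrating xᵏ·cos(2nπx/a) by parts.
⟨x⟩ = 0.72000.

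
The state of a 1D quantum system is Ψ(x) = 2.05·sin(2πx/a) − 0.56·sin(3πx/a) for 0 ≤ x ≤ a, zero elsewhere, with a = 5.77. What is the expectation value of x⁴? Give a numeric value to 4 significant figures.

276.3

⟨x⁴⟩ = ∫ x⁴·|Ψ|² dx / ∫|Ψ|² dx (integrals over the domain).
On 0 ≤ x ≤ a (j ≠ l): ∫sin²(jπx/a) dx = a/2, ∫sin(jπx/a)·sin(lπx/a) dx = 0; diagonal moments ∫x·sin²(jπx/a) dx = a²/4, ∫x²·sin²(jπx/a) dx = a³·(1/6 − 1/(4j²π²)); cross terms ∫x·sin(jπx/a)·sin(lπx/a) dx = 0 for j + l even and −4jla²/(π²(j² − l²)²) for j + l odd, ∫x²·sin(jπx/a)·sin(lπx/a) dx = (−1)^(j+l)·4jla³/(π²(j² − l²)²); higher powers the same way via product-to-sum and parts.
State is unnormalized: ∫|Ψ|² dx = 13.029, and ∫Ψ*·x⁴·Ψ dx = 3600.3, so ⟨x⁴⟩ = 3600.3 / 13.029.
⟨x⁴⟩ = 276.33.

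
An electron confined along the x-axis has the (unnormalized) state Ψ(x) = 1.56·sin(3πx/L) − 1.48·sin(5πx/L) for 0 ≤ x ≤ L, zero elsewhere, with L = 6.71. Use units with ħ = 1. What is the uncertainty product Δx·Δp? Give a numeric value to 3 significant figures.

Δx = √(⟨x²⟩−⟨x⟩²), Δp = √(⟨p²⟩−⟨p⟩²).
On 0 ≤ x ≤ L (j ≠ l): ∫sin²(jπx/L) dx = L/2, ∫sin(jπx/L)·sin(lπx/L) dx = 0; diagonal moments ∫x·sin²(jπx/L) dx = L²/4, ∫x²·sin²(jπx/L) dx = L³·(1/6 − 1/(4j²π²)); cross terms ∫x·sin(jπx/L)·sin(lπx/L) dx = 0 for j + l even and −4jlL²/(π²(j² − l²)²) for j + l odd, ∫x²·sin(jπx/L)·sin(lπx/L) dx = (−1)^(j+l)·4jlL³/(π²(j² − l²)²); higher powers the same way via product-to-sum and parts. d²/dx² sin(jπx/L) = −(jπ/L)²·sin(jπx/L); on 0 ≤ x ≤ L, ∫sin²(jπx/L) dx = L/2 and ∫sin(jπx/L)·sin(lπx/L) dx = 0 for j ≠ l, so only diagonal terms survive in ∫|Ψ|² and ∫Ψ·Ψ″; ∫Ψ·Ψ′ dx = [Ψ²/2] between the walls = 0.
Normalization: ∫|Ψ|² dx = 15.514.
⟨x⟩ = 3.3550, ⟨x²⟩ = 12.696 ⇒ Δx = 1.2000.
⟨p⟩ = 0.0000, ⟨p²⟩ = 3.6343 ⇒ Δp = 1.9064.
Δx·Δp = 2.2876.

2.29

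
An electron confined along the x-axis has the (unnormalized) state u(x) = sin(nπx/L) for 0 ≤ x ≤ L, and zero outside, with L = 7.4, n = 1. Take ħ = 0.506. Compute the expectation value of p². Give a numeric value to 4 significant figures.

p² u = −ħ² d²u/dx²; ⟨p²⟩ = −ħ² ∫ u*·u'' dx / ∫|u|² dx.
d/dx sin(nπx/L) = (nπ/L)·cos(nπx/L) and d²/dx² sin(nπx/L) = −(nπ/L)²·sin(nπx/L); on 0 ≤ x ≤ L, ∫sin²(nπx/L) dx = L/2 and ∫sin(nπx/L)·cos(nπx/L) dx = 0.
State is unnormalized: ∫|u|² dx = 3.7000, and ∫u*·(−ħ² u'') dx = 0.17074, so ⟨p²⟩ = 0.17074 / 3.7000.
⟨p²⟩ = 0.046146.

0.04615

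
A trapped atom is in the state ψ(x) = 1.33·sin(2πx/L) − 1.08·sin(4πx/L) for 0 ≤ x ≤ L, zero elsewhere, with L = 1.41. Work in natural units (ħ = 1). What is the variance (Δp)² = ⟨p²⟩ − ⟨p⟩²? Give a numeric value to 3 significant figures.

Compute ⟨p⟩ and ⟨p²⟩ separately; (Δp)² = ⟨p²⟩ − ⟨p⟩².
d²/dx² sin(jπx/L) = −(jπ/L)²·sin(jπx/L); on 0 ≤ x ≤ L, ∫sin²(jπx/L) dx = L/2 and ∫sin(jπx/L)·sin(lπx/L) dx = 0 for j ≠ l, so only diagonal terms survive in ∫|ψ|² and ∫ψ·ψ″; ∫ψ·ψ′ dx = [ψ²/2] between the walls = 0.
Normalization: ∫|ψ|² dx = 2.0694.
⟨p⟩ = 0.0000 and ⟨p²⟩ = 43.530.
(Δp)² = 43.530 − (0.0000)² = 43.530.

43.5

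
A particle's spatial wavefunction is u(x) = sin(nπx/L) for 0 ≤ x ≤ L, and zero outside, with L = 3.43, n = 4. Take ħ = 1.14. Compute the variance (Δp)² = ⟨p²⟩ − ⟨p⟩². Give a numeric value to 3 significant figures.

Compute ⟨p⟩ and ⟨p²⟩ separately; (Δp)² = ⟨p²⟩ − ⟨p⟩².
d/dx sin(nπx/L) = (nπ/L)·cos(nπx/L) and d²/dx² sin(nπx/L) = −(nπ/L)²·sin(nπx/L); on 0 ≤ x ≤ L, ∫sin²(nπx/L) dx = L/2 and ∫sin(nπx/L)·cos(nπx/L) dx = 0.
Normalization: ∫|u|² dx = 1.7150.
⟨p⟩ = 0.0000 and ⟨p²⟩ = 17.444.
(Δp)² = 17.444 − (0.0000)² = 17.444.

17.4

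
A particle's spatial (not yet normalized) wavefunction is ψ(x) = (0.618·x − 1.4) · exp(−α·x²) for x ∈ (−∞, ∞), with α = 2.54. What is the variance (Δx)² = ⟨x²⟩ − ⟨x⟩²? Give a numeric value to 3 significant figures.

Compute ⟨x⟩ and ⟨x²⟩ separately, then (Δx)² = ⟨x²⟩ − ⟨x⟩².
Expand each integrand as polynomial × e^(−2αx²) and use ∫x^(2j)·e^(−2αx²) dx = (2j−1)!!/(4α)^j · √(π/(2α)), odd powers → 0; here √(π/(2α)) = 0.78640.
Normalization: ∫|ψ|² dx = 1.5709.
⟨x⟩ = -0.085260 and ⟨x²⟩ = 0.10213.
(Δx)² = 0.10213 − (-0.085260)² = 0.094860.

0.0949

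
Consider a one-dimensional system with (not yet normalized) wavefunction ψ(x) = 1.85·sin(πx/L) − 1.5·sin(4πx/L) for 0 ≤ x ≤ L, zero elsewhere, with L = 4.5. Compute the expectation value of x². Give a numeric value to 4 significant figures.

⟨x²⟩ = ∫ x²·|ψ|² dx / ∫|ψ|² dx (integrals over the domain).
On 0 ≤ x ≤ L (j ≠ l): ∫sin²(jπx/L) dx = L/2, ∫sin(jπx/L)·sin(lπx/L) dx = 0; diagonal moments ∫x·sin²(jπx/L) dx = L²/4, ∫x²·sin²(jπx/L) dx = L³·(1/6 − 1/(4j²π²)); cross terms ∫x·sin(jπx/L)·sin(lπx/L) dx = 0 for j + l even and −4jlL²/(π²(j² − l²)²) for j + l odd, ∫x²·sin(jπx/L)·sin(lπx/L) dx = (−1)^(j+l)·4jlL³/(π²(j² − l²)²); higher powers the same way via product-to-sum and parts.
State is unnormalized: ∫|ψ|² dx = 12.763, and ∫ψ*·x²·ψ dx = 81.571, so ⟨x²⟩ = 81.571 / 12.763.
⟨x²⟩ = 6.3911.

6.391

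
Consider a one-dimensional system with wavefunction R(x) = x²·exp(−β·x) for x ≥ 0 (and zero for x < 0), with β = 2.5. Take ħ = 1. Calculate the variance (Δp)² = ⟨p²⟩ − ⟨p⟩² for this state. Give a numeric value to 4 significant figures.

Compute ⟨p⟩ and ⟨p²⟩ separately; (Δp)² = ⟨p²⟩ − ⟨p⟩².
Differentiate x²·exp(−β·x) with the product rule; every integrand then reduces to terms xʲ·e^(−2βx) on [0, ∞), with ∫₀^∞ xʲ·e^(−2βx) dx = j!/(2β)^(j+1).
Normalization: ∫|R|² dx = 0.0076800.
⟨p⟩ = 0.0000 and ⟨p²⟩ = 2.0833.
(Δp)² = 2.0833 − (0.0000)² = 2.0833.

2.083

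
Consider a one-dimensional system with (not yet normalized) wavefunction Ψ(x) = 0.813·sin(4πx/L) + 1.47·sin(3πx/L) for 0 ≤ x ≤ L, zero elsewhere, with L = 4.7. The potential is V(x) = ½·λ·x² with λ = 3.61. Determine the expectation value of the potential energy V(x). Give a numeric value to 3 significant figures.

6.39

⟨V⟩ = ∫ V(x)·|Ψ|² dx / ∫|Ψ|² dx.
On 0 ≤ x ≤ L (j ≠ l): ∫sin²(jπx/L) dx = L/2, ∫sin(jπx/L)·sin(lπx/L) dx = 0; diagonal moments ∫x·sin²(jπx/L) dx = L²/4, ∫x²·sin²(jπx/L) dx = L³·(1/6 − 1/(4j²π²)); cross terms ∫x·sin(jπx/L)·sin(lπx/L) dx = 0 for j + l even and −4jlL²/(π²(j² − l²)²) for j + l odd, ∫x²·sin(jπx/L)·sin(lπx/L) dx = (−1)^(j+l)·4jlL³/(π²(j² − l²)²); higher powers the same way via product-to-sum and parts.
State is unnormalized: ∫|Ψ|² dx = 6.6314, and ∫Ψ*·V(x)·Ψ dx = 42.342, so ⟨V⟩ = 42.342 / 6.6314.
⟨V⟩ = 6.3851.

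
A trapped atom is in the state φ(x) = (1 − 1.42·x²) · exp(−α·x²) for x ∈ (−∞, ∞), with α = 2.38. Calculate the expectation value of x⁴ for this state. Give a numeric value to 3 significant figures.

0.0124

⟨x⁴⟩ = ∫ x⁴·|φ|² dx / ∫|φ|² dx (integrals over the domain).
Expand each integrand as polynomial × e^(−2αx²) and use ∫x^(2j)·e^(−2αx²) dx = (2j−1)!!/(4α)^j · √(π/(2α)), odd powers → 0; here √(π/(2α)) = 0.81240.
State is unnormalized: ∫|φ|² dx = 0.62427, and ∫φ*·x⁴·φ dx = 0.0077207, so ⟨x⁴⟩ = 0.0077207 / 0.62427.
⟨x⁴⟩ = 0.012368.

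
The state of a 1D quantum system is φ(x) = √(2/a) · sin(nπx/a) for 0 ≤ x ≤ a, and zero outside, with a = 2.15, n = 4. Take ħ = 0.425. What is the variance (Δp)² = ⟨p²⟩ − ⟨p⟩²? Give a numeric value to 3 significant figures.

Compute ⟨p⟩ and ⟨p²⟩ separately; (Δp)² = ⟨p²⟩ − ⟨p⟩².
d/dx sin(nπx/a) = (nπ/a)·cos(nπx/a) and d²/dx² sin(nπx/a) = −(nπ/a)²·sin(nπx/a); on 0 ≤ x ≤ a, ∫sin²(nπx/a) dx = a/2 and ∫sin(nπx/a)·cos(nπx/a) dx = 0.
⟨p⟩ = 0.0000 and ⟨p²⟩ = 6.1705.
(Δp)² = 6.1705 − (0.0000)² = 6.1705.

6.17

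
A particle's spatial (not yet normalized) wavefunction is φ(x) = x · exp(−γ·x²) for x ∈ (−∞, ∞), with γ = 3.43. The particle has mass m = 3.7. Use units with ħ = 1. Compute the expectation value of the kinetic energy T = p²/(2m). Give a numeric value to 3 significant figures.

1.39

T = −(ħ²/2m) d²/dx², so ⟨T⟩ = −(ħ²/2m) ∫ φ*·φ'' dx / ∫|φ|² dx; with m = 3.7.
Expand each integrand as polynomial × e^(−2γx²) and use ∫x^(2j)·e^(−2γx²) dx = (2j−1)!!/(4γ)^j · √(π/(2γ)), odd powers → 0; here √(π/(2γ)) = 0.67673. Differentiate with the product rule, d/dx e^(−γx²) = −2γx·e^(−γx²).
State is unnormalized: ∫|φ|² dx = 0.049324, and ∫φ*·(−ħ²/2m · φ'') dx = 0.068587, so ⟨T⟩ = 0.068587 / 0.049324.
⟨T⟩ = 1.3905.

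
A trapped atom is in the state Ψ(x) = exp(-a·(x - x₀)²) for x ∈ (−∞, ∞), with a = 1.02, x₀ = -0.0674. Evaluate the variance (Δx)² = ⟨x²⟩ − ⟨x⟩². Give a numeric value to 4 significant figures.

Compute ⟨x⟩ and ⟨x²⟩ separately, then (Δx)² = ⟨x²⟩ − ⟨x⟩².
Gaussian moments (u = x − x₀): ∫u^(2j)·e^(−2au²) du = (2j−1)!!/(4a)^j · √(π/(2a)), odd powers integrate to 0; here √(π/(2a)) = 1.2410.
Normalization: ∫|Ψ|² dx = 1.2410.
⟨x⟩ = -0.067400 and ⟨x²⟩ = 0.24964.
(Δx)² = 0.24964 − (-0.067400)² = 0.24510.

0.2451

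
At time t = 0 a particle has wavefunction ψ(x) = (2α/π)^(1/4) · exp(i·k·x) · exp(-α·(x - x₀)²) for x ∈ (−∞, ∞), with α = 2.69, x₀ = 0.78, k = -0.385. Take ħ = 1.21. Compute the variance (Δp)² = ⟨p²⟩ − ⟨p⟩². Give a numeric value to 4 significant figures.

3.938

Compute ⟨p⟩ and ⟨p²⟩ separately; (Δp)² = ⟨p²⟩ − ⟨p⟩².
Gaussian moments (u = x − x₀): ∫u^(2j)·e^(−2αu²) du = (2j−1)!!/(4α)^j · √(π/(2α)), odd powers integrate to 0; here √(π/(2α)) = 0.76416. Derivatives: ψ′ = (ik − 2αu)·ψ, ψ″ = ((ik − 2αu)² − 2α)·ψ; the odd-in-u pieces drop out.
⟨p⟩ = -0.46585 and ⟨p²⟩ = 4.1554.
(Δp)² = 4.1554 − (-0.46585)² = 3.9384.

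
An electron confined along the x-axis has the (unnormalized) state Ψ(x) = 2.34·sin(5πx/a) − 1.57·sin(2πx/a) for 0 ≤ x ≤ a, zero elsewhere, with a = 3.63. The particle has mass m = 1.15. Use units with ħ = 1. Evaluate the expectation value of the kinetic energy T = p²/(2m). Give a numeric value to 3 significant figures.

T = −(ħ²/2m) d²/dx², so ⟨T⟩ = −(ħ²/2m) ∫ Ψ*·Ψ'' dx / ∫|Ψ|² dx; with m = 1.15.
d²/dx² sin(jπx/a) = −(jπ/a)²·sin(jπx/a); on 0 ≤ x ≤ a, ∫sin²(jπx/a) dx = a/2 and ∫sin(jπx/a)·sin(lπx/a) dx = 0 for j ≠ l, so only diagonal terms survive in ∫|Ψ|² and ∫Ψ·Ψ″; ∫Ψ·Ψ′ dx = [Ψ²/2] between the walls = 0.
State is unnormalized: ∫|Ψ|² dx = 14.412, and ∫Ψ*·(−ħ²/2m · Ψ'') dx = 86.739, so ⟨T⟩ = 86.739 / 14.412.
⟨T⟩ = 6.0185.

6.02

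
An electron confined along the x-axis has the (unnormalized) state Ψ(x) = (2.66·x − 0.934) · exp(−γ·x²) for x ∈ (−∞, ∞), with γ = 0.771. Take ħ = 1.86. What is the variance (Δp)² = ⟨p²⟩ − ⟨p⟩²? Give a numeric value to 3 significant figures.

Compute ⟨p⟩ and ⟨p²⟩ separately; (Δp)² = ⟨p²⟩ − ⟨p⟩².
Expand each integrand as polynomial × e^(−2γx²) and use ∫x^(2j)·e^(−2γx²) dx = (2j−1)!!/(4γ)^j · √(π/(2γ)), odd powers → 0; here √(π/(2γ)) = 1.4274. Differentiate with the product rule, d/dx e^(−γx²) = −2γx·e^(−γx²).
Normalization: ∫|Ψ|² dx = 4.5199.
⟨p⟩ = 0.0000 and ⟨p²⟩ = 6.5324.
(Δp)² = 6.5324 − (0.0000)² = 6.5324.

6.53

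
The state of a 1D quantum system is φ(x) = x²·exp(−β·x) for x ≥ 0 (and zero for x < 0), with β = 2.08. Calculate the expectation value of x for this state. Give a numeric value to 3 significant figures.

1.20

⟨x⟩ = ∫ x·|φ|² dx / ∫|φ|² dx (integrals over the domain).
Every integrand reduces to terms xʲ·e^(−2βx) on [0, ∞); use ∫₀^∞ xʲ·e^(−2βx) dx = j!/(2β)^(j+1).
State is unnormalized: ∫|φ|² dx = 0.019264, and ∫φ*·x·φ dx = 0.023154, so ⟨x⟩ = 0.023154 / 0.019264.
⟨x⟩ = 1.2019.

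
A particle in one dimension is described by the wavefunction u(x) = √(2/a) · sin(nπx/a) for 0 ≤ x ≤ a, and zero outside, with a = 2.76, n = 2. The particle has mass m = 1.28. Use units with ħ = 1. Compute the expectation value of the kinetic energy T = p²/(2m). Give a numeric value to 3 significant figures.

2.02

T = −(ħ²/2m) d²/dx², so ⟨T⟩ = −(ħ²/2m) ∫ u*·u'' dx; with m = 1.28.
d/dx sin(nπx/a) = (nπ/a)·cos(nπx/a) and d²/dx² sin(nπx/a) = −(nπ/a)²·sin(nπx/a); on 0 ≤ x ≤ a, ∫sin²(nπx/a) dx = a/2 and ∫sin(nπx/a)·cos(nπx/a) dx = 0.
⟨T⟩ = 2.0244.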